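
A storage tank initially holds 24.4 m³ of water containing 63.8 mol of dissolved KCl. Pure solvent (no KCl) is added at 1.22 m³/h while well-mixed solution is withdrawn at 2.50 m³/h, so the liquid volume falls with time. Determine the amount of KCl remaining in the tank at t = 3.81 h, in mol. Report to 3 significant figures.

41.3 mol

Total volume: dV/dt = Q_in − Q_out = -1.2800 m³/h, so V(t) = 24.4 − 1.2800 t and V(3.81) = 19.523 m³.
Solute balance: dm/dt = 0 − Q_out C = −Q_out m/V(t).
Separate: dm/m = −Q_out dt/V(t) ⇒ ln(m/m₀) = −(Q_out/(Q_in−Q_out)) ln(V/V₀).
m = m₀ (V₀/V)^(Q_out/(Q_in−Q_out)) = 63.8 × (24.4/19.523)^(-1.9531) = 41.275 mol.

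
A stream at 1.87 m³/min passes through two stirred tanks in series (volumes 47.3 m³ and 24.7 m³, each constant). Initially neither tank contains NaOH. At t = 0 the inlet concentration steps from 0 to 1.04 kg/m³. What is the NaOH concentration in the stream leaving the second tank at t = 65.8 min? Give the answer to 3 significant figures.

0.886 kg/m³

Time constants: τᵢ = Vᵢ/Q for each well-mixed tank.
τ₁ = 47.3/1.87 = 25.294 min; τ₂ = 24.7/1.87 = 13.209 min.
Tank 1: C₁ = C_in(1 − e^(−t/τ₁)). Tank 2 (τ₁ ≠ τ₂): C₂ = C_in[1 − (τ₁ e^(−t/τ₁) − τ₂ e^(−t/τ₂))/(τ₁ − τ₂)].
At t = 65.8: e^(−t/τ₁) = 0.074170, e^(−t/τ₂) = 0.0068629.
C₂ = 1.04·[1 − (25.294·0.074170 − 13.209·0.0068629)/(12.086)] = 1.04·0.85227 = 0.88636 kg/m³.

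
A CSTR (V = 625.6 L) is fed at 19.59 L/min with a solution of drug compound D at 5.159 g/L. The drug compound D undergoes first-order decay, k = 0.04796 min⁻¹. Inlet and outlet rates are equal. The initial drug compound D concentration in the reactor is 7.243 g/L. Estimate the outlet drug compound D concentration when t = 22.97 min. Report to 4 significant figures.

2.880 g/L

V dC/dt = Q(C_in − C) − k V C.
This is linear with rate a = Q/V + k = 0.0792739 min⁻¹.
C_ss = Q C_in/(Q + kV) = 2.03785 g/L; C(t) = C_ss + (C₀ − C_ss) e^(−a t).
C(22.97) = 2.03785 + (5.20515)·e^(−0.0792739·22.97) = 2.03785 + (5.20515)·0.161876 = 2.88044 g/L.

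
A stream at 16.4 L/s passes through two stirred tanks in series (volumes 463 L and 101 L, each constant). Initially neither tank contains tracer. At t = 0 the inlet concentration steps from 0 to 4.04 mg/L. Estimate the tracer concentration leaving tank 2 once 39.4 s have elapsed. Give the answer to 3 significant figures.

Each tank obeys Vᵢ dCᵢ/dt = Q(Cᵢ₋₁ − Cᵢ), so τᵢ = Vᵢ/Q.
τ₁ = 463/16.4 = 28.232 s; τ₂ = 101/16.4 = 6.1585 s.
Tank 1: C₁ = C_in(1 − e^(−t/τ₁)). Tank 2 (τ₁ ≠ τ₂): C₂ = C_in[1 − (τ₁ e^(−t/τ₁) − τ₂ e^(−t/τ₂))/(τ₁ − τ₂)].
At t = 39.4: e^(−t/τ₁) = 0.24769, e^(−t/τ₂) = 0.0016655.
C₂ = 4.04·[1 − (28.232·0.24769 − 6.1585·0.0016655)/(22.073)] = 4.04·0.68367 = 2.7620 mg/L.

2.76 mg/L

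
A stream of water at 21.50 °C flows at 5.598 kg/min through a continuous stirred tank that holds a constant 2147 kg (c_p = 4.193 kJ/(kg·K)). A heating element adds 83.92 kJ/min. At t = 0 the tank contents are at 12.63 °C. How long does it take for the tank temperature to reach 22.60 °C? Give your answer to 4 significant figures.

M c_p dT/dt = ṁ c_p (T_in − T) + Q̇.
τ = M/ṁ = 383.530 min; T_ss = T_in + Q̇/(ṁ c_p) = 25.0753 °C.
T(t) = T_ss + (T₀ − T_ss) e^(−t/τ). Set T = 22.60:
e^(−t/τ) = (22.60 − 25.0753)/(12.63 − 25.0753) = 0.198892
t = −383.530 · ln(0.198892) = 619.398 min.

619.4 min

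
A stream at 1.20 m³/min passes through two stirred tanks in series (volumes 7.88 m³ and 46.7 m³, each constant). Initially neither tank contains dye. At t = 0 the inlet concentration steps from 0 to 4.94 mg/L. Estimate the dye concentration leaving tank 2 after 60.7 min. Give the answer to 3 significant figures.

3.69 mg/L

Each tank obeys Vᵢ dCᵢ/dt = Q(Cᵢ₋₁ − Cᵢ), so τᵢ = Vᵢ/Q.
τ₁ = 7.88/1.20 = 6.5667 min; τ₂ = 46.7/1.20 = 38.917 min.
Solving the cascade with C₁(0)=C₂(0)=0 gives C₂(t) = C_in[1 − (τ₁ e^(−t/τ₁) − τ₂ e^(−t/τ₂))/(τ₁ − τ₂)].
At t = 60.7: e^(−t/τ₁) = 9.6723e-05, e^(−t/τ₂) = 0.21019.
C₂ = 4.94·[1 − (6.5667·9.6723e-05 − 38.917·0.21019)/(-32.350)] = 4.94·0.74716 = 3.6910 mg/L.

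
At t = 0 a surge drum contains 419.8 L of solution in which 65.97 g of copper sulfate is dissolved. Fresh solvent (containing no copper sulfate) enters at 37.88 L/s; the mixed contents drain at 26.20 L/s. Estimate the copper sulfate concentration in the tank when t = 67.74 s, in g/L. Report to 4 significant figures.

0.005060 g/L

Total volume: dV/dt = Q_in − Q_out = 11.6800 L/s, so V(t) = 419.8 + 11.6800 t and V(67.74) = 1211.00 L.
No copper sulfate enters, so dm/dt = −Q_out · (m/V).
Separate: dm/m = −Q_out dt/V(t) ⇒ ln(m/m₀) = −(Q_out/(Q_in−Q_out)) ln(V/V₀).
m = m₀ (V₀/V)^(Q_out/(Q_in−Q_out)) = 65.97 × (419.8/1211.00)^(2.24315) = 6.12726 g.
C = m/V = 6.12726/1211.00 = 0.00505966 g/L.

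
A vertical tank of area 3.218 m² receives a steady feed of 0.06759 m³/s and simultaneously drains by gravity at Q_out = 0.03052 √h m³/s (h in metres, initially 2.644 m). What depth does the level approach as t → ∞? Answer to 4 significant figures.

4.905 m

Level balance: A dh/dt = 0.06759 − 0.03052 √h. Setting dh/dt = 0:
Q_in = 0.03052 √h_ss ⇒ √h_ss = 0.06759/0.03052 = 2.21461.
h_ss = 2.21461² = 4.90451 m. (Since h₀ = 2.644 m < h_ss, the level will rise toward this value.)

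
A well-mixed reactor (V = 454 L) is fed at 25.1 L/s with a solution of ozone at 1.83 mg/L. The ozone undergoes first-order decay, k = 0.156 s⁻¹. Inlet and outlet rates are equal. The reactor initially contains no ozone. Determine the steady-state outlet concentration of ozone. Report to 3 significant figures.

0.479 mg/L

Species balance: V dC/dt = Q C_in − Q C − k V C.
Steady state (dC/dt = 0): C_ss = Q C_in/(Q + kV) = C_in/(1 + kV/Q).
C_ss = 25.1·1.83/(25.1 + 0.156·454) = 45.933/95.924 = 0.47885 mg/L.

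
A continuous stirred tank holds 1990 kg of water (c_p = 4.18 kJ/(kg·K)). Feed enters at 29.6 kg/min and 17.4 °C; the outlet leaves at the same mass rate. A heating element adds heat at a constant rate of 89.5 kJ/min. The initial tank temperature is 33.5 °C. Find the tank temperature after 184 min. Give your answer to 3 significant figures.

19.1 °C

Unsteady energy balance on the tank contents: M c_p dT/dt = ṁ c_p (T_in − T) + 89.5.
τ = M/ṁ = 67.230 min; T_ss = T_in + Q̇/(ṁ c_p) = 17.4 + 89.5/(29.6·4.18) = 18.123 °C.
This is linear first-order; T(t) = T_ss + (T₀ − T_ss) e^(−t/τ).
T(184) = 18.123 + (15.377)·e^(−184/67.230) = 18.123 + (15.377)·0.064772 = 19.119 °C.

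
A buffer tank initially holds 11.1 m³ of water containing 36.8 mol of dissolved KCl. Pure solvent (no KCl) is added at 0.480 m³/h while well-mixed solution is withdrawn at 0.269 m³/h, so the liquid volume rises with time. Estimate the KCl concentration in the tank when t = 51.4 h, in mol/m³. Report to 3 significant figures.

0.703 mol/m³

Total volume: dV/dt = Q_in − Q_out = 0.21100 m³/h, so V(t) = 11.1 + 0.21100 t and V(51.4) = 21.945 m³.
Solute balance: dm/dt = 0 − Q_out C = −Q_out m/V(t).
Separate: dm/m = −Q_out dt/V(t) ⇒ ln(m/m₀) = −(Q_out/(Q_in−Q_out)) ln(V/V₀).
m = m₀ (V₀/V)^(Q_out/(Q_in−Q_out)) = 36.8 × (11.1/21.945)^(1.2749) = 15.433 mol.
C = m/V = 15.433/21.945 = 0.70326 mol/m³.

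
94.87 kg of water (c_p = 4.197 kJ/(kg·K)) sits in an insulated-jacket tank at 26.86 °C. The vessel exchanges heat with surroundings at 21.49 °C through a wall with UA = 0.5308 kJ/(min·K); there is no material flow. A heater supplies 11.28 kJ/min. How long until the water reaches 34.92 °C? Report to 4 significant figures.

Unsteady energy balance on the tank contents: M c_p dT/dt = −UA(T − T_amb) + Q̇.
τ = M c_p/UA = 750.131 min; T_ss = T_amb + Q̇/UA = 21.49 + 11.28/0.5308 = 42.7409 °C.
T(t) = T_ss + (T₀ − T_ss)e^(−t/τ); set T = 34.92:
t = −τ ln[(T − T_ss)/(T₀ − T_ss)] = −750.131 · ln(0.492473) = 531.329 min.

531.3 min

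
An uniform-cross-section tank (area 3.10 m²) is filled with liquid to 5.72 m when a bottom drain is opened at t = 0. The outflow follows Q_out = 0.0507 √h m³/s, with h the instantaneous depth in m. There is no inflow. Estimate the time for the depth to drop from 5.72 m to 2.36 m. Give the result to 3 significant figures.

105 s

With no inflow, A dh/dt = −0.0507 √h.
∫ h^(−1/2) dh = −(0.0507/A) ∫ dt, giving 2√h = 2√h₀ − (0.0507/A) t.
t = 2A(√h₀ − √h)/0.0507 = 2·3.10·(√5.72 − √2.36)/0.0507
  = 6.2000 × (2.3917 − 1.5362) / 0.0507 = 104.61 s.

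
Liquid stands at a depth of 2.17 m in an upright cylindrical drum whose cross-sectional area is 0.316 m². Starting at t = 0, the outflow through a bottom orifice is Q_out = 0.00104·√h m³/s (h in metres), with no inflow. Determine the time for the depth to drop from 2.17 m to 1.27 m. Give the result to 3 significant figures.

210 s

Volume balance on the tank: A dh/dt = −0.00104 √h.
∫ h^(−1/2) dh = −(0.00104/A) ∫ dt, giving 2√h = 2√h₀ − (0.00104/A) t.
t = 2A(√h₀ − √h)/0.00104 = 2·0.316·(√2.17 − √1.27)/0.00104
  = 0.63200 × (1.4731 − 1.1269) / 0.00104 = 210.35 s.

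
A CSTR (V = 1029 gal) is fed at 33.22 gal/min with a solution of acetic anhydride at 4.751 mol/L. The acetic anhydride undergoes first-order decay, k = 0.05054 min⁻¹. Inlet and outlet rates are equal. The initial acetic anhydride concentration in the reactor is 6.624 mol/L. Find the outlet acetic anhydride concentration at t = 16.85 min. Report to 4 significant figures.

Accumulation = in − out − consumed: V dC/dt = Q C_in − Q C − k V C.
dC/dt = (Q/V) C_in − (Q/V + k) C; effective rate a = Q/V + k = 0.0322838 + 0.05054 = 0.0828238 min⁻¹.
C_ss = Q C_in/(Q + kV) = 1.85189 mol/L; C(t) = C_ss + (C₀ − C_ss) e^(−a t).
C(16.85) = 1.85189 + (4.77211)·e^(−0.0828238·16.85) = 1.85189 + (4.77211)·0.247689 = 3.03389 mol/L.

3.034 mol/L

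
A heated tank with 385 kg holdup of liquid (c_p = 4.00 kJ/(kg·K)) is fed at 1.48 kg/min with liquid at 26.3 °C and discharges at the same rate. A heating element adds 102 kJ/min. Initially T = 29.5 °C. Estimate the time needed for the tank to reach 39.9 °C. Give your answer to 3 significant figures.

First-law balance (no shaft work): M c_p dT/dt = ṁ c_p (T_in − T) + 102.
τ = M/ṁ = 260.14 min; T_ss = T_in + Q̇/(ṁ c_p) = 43.530 °C.
T(t) = T_ss + (T₀ − T_ss) e^(−t/τ). Set T = 39.9:
e^(−t/τ) = (39.9 − 43.530)/(29.5 − 43.530) = 0.25872
t = −260.14 · ln(0.25872) = 351.71 min.

352 min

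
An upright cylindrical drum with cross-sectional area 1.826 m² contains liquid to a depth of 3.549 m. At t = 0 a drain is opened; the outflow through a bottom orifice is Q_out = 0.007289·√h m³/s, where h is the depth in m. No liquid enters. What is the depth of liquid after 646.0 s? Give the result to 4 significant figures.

0.3535 m

With no inflow, A dh/dt = −0.007289 √h.
This is separable: 2 d(√h)/dt = −0.007289/A, so √h = √h₀ − (0.007289/(2A)) t.
√h = √3.549 − 0.007289·646.0/(2·1.826) = 1.88388 − 1.28935 = 0.594532.
h = 0.594532² = 0.353469 m.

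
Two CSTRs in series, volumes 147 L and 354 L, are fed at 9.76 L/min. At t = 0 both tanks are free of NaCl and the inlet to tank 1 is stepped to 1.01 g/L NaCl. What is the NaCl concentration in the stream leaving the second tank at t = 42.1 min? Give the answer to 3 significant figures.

0.513 g/L

Time constants: τᵢ = Vᵢ/Q for each well-mixed tank.
τ₁ = 147/9.76 = 15.061 min; τ₂ = 354/9.76 = 36.270 min.
Tank 1: C₁ = C_in(1 − e^(−t/τ₁)). Tank 2 (τ₁ ≠ τ₂): C₂ = C_in[1 − (τ₁ e^(−t/τ₁) − τ₂ e^(−t/τ₂))/(τ₁ − τ₂)].
At t = 42.1: e^(−t/τ₁) = 0.061102, e^(−t/τ₂) = 0.31326.
C₂ = 1.01·[1 − (15.061·0.061102 − 36.270·0.31326)/(-21.209)] = 1.01·0.50767 = 0.51275 g/L.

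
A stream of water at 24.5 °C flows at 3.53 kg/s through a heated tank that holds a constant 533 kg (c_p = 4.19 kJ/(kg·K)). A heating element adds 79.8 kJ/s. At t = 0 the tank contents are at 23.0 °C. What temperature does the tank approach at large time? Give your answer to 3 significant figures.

29.9 °C

Heat balance on the well-mixed liquid: M c_p dT/dt = ṁ c_p (T_in − T) + 79.8.
At steady state dT/dt = 0 ⇒ T_ss = T_in + Q̇/(ṁ c_p) = 24.5 + 79.8/(3.53·4.19) = 29.895 °C.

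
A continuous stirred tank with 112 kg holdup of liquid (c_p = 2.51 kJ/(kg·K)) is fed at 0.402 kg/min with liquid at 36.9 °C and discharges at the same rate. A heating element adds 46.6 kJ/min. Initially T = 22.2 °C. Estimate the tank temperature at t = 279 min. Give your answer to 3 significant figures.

M c_p dT/dt = ṁ c_p (T_in − T) + Q̇.
Rearrange: dT/dt = (T_ss − T)/τ with τ = M/ṁ = 278.61 min and T_ss = T_in + Q̇/(ṁ c_p) = 83.083 °C.
Solution: T(t) = T_ss + (T₀ − T_ss) e^(−t/τ).
T(279) = 83.083 + (-60.883)·e^(−279/278.61) = 83.083 + (-60.883)·0.36736 = 60.717 °C.

60.7 °C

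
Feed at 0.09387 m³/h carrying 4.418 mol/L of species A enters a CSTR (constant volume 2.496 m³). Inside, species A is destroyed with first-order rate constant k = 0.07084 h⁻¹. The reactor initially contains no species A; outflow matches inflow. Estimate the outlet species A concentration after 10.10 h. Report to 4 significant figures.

1.020 mol/L

V dC/dt = Q(C_in − C) − k V C.
This is linear with rate a = Q/V + k = 0.108448 h⁻¹.
C_ss = Q C_in/(Q + kV) = 1.53210 mol/L; C(t) = C_ss + (C₀ − C_ss) e^(−a t).
C(10.10) = 1.53210 + (-1.53210)·e^(−0.108448·10.10) = 1.53210 + (-1.53210)·0.334430 = 1.01972 mol/L.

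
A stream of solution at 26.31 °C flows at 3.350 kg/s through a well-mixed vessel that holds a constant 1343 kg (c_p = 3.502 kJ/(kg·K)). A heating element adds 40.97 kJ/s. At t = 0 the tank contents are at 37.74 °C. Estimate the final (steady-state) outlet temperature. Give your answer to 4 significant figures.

29.80 °C

M c_p dT/dt = ṁ c_p (T_in − T) + Q̇.
At steady state dT/dt = 0 ⇒ T_ss = T_in + Q̇/(ṁ c_p) = 26.31 + 40.97/(3.350·3.502) = 29.8022 °C.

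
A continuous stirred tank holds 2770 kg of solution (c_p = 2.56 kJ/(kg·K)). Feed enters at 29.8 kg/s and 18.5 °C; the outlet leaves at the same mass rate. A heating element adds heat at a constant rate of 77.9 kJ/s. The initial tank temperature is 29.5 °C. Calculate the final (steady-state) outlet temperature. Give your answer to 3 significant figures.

Energy balance: M c_p dT/dt = ṁ c_p (T_in − T) + 77.9.
At steady state dT/dt = 0 ⇒ T_ss = T_in + Q̇/(ṁ c_p) = 18.5 + 77.9/(29.8·2.56) = 19.521 °C.

19.5 °C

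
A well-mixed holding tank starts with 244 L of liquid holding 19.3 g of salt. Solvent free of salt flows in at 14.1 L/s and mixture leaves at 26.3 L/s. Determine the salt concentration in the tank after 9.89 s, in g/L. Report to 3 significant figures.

0.0360 g/L

Total volume: dV/dt = Q_in − Q_out = -12.200 L/s, so V(t) = 244 − 12.200 t and V(9.89) = 123.34 L.
Species balance (pure solvent in): dm/dt = −Q_out · m/V(t).
dm/m = −Q_out dt/(V₀ − 12.200 t); integrating gives ln(m/m₀) = −(Q_out/(Q_in−Q_out)) ln(V/V₀).
m = m₀ (V₀/V)^(Q_out/(Q_in−Q_out)) = 19.3 × (244/123.34)^(-2.1557) = 4.4346 g.
C = m/V = 4.4346/123.34 = 0.035954 g/L.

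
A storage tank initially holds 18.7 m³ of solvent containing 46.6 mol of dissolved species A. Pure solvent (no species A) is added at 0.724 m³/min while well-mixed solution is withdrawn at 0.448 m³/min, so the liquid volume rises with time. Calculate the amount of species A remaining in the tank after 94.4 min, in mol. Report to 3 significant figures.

Let m(t) be the amount of species A. Volume: V(t) = V₀ + (Q_in − Q_out) t = 18.7 + 0.27600 t; V(94.4) = 44.754 m³.
Solute balance: dm/dt = 0 − Q_out C = −Q_out m/V(t).
Separate: dm/m = −Q_out dt/V(t) ⇒ ln(m/m₀) = −(Q_out/(Q_in−Q_out)) ln(V/V₀).
m = m₀ (V₀/V)^(Q_out/(Q_in−Q_out)) = 46.6 × (18.7/44.754)^(1.6232) = 11.303 mol.

11.3 mol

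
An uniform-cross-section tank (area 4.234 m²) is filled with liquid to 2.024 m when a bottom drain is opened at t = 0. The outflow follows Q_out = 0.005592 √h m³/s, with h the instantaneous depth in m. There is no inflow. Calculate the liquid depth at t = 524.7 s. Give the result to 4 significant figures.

A dh/dt = −Q_out = −0.005592 √h.
Separate and integrate: 2(√h − √h₀) = −(0.005592/A) t.
√h = √2.024 − 0.005592·524.7/(2·4.234) = 1.42267 − 0.346495 = 1.07618.
h = 1.07618² = 1.15816 m.

1.158 m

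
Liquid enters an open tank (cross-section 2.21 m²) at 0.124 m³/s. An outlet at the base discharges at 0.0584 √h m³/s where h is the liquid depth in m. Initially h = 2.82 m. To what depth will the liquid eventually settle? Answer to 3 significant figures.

4.51 m

Level balance: A dh/dt = 0.124 − 0.0584 √h. Setting dh/dt = 0:
Q_in = 0.0584 √h_ss ⇒ √h_ss = 0.124/0.0584 = 2.1233.
h_ss = 2.1233² = 4.5084 m. (Since h₀ = 2.82 m < h_ss, the level will rise toward this value.)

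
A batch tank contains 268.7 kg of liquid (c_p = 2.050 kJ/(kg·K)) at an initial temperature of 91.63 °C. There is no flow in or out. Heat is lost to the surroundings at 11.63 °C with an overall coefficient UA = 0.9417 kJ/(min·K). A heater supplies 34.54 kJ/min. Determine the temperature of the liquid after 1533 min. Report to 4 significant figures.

51.46 °C

Lumped-capacitance energy balance: M c_p dT/dt = UA(T_amb − T) + Q̇.
dT/dt = (T_ss − T)/τ with T_ss = T_amb + Q̇/UA = 11.63 + 34.54/0.9417 = 48.3083 °C, τ = M c_p/UA = 268.7·2.050/0.9417 = 584.937 min.
T approaches T_ss exponentially: T(t) = T_ss + (T₀ − T_ss) e^(−t/τ).
T(1533) = 48.3083 + (43.3217)·0.0727449 = 51.4598 °C.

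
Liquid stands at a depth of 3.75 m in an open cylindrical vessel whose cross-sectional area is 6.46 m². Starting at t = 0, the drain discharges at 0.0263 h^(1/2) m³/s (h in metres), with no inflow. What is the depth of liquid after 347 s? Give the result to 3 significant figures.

Unsteady balance on liquid volume: A dh/dt = −0.0263 √h.
Separate and integrate: 2(√h − √h₀) = −(0.0263/A) t.
√h = √3.75 − 0.0263·347/(2·6.46) = 1.9365 − 0.70635 = 1.2301.
h = 1.2301² = 1.5132 m.

1.51 m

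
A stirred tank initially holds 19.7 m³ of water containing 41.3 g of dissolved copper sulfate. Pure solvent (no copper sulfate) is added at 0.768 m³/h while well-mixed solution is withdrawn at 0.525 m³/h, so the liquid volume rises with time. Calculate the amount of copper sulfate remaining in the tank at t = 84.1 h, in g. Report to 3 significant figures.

8.88 g

Total volume: dV/dt = Q_in − Q_out = 0.24300 m³/h, so V(t) = 19.7 + 0.24300 t and V(84.1) = 40.136 m³.
Species balance (pure solvent in): dm/dt = −Q_out · m/V(t).
dm/m = −Q_out dt/(V₀ + 0.24300 t); integrating gives ln(m/m₀) = −(Q_out/(Q_in−Q_out)) ln(V/V₀).
m = m₀ (V₀/V)^(Q_out/(Q_in−Q_out)) = 41.3 × (19.7/40.136)^(2.1605) = 8.8757 g.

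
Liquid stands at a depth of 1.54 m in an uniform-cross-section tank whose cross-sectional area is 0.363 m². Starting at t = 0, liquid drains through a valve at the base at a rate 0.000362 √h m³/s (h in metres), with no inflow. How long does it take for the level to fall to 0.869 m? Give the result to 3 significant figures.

A dh/dt = −Q_out = −0.000362 √h.
This is separable: 2 d(√h)/dt = −0.000362/A, so √h = √h₀ − (0.000362/(2A)) t.
t = 2A(√h₀ − √h)/0.000362 = 2·0.363·(√1.54 − √0.869)/0.000362
  = 0.72600 × (1.2410 − 0.93220) / 0.000362 = 619.24 s.

619 s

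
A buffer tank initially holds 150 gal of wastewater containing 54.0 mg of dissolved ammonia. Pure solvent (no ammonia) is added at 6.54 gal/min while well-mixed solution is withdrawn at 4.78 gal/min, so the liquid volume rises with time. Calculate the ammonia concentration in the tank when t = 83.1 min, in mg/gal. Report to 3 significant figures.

Total volume: dV/dt = Q_in − Q_out = 1.7600 gal/min, so V(t) = 150 + 1.7600 t and V(83.1) = 296.26 gal.
Solute balance: dm/dt = 0 − Q_out C = −Q_out m/V(t).
Separate: dm/m = −Q_out dt/V(t) ⇒ ln(m/m₀) = −(Q_out/(Q_in−Q_out)) ln(V/V₀).
m = m₀ (V₀/V)^(Q_out/(Q_in−Q_out)) = 54.0 × (150/296.26)^(2.7159) = 8.5043 mg.
C = m/V = 8.5043/296.26 = 0.028706 mg/gal.

0.0287 mg/gal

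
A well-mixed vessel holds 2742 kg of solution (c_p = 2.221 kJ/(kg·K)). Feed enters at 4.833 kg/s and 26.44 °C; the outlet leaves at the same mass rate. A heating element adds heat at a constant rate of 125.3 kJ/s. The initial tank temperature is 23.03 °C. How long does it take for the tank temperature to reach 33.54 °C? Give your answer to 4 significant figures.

677.1 s

Energy balance: M c_p dT/dt = ṁ c_p (T_in − T) + 125.3.
τ = M/ṁ = 567.349 s; T_ss = T_in + Q̇/(ṁ c_p) = 38.1131 °C.
T(t) = T_ss + (T₀ − T_ss) e^(−t/τ). Set T = 33.54:
e^(−t/τ) = (33.54 − 38.1131)/(23.03 − 38.1131) = 0.303193
t = −567.349 · ln(0.303193) = 677.067 s.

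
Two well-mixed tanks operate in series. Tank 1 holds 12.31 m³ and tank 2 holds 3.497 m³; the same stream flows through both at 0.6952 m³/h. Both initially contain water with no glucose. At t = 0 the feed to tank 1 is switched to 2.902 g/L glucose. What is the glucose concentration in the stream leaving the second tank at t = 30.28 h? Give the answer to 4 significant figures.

2.172 g/L

Time constants: τᵢ = Vᵢ/Q for each well-mixed tank.
τ₁ = 12.31/0.6952 = 17.7071 h; τ₂ = 3.497/0.6952 = 5.03021 h.
Solving the cascade with C₁(0)=C₂(0)=0 gives C₂(t) = C_in[1 − (τ₁ e^(−t/τ₁) − τ₂ e^(−t/τ₂))/(τ₁ − τ₂)].
At t = 30.28: e^(−t/τ₁) = 0.180858, e^(−t/τ₂) = 0.00243056.
C₂ = 2.902·[1 − (17.7071·0.180858 − 5.03021·0.00243056)/(12.6769)] = 2.902·0.748342 = 2.17169 g/L.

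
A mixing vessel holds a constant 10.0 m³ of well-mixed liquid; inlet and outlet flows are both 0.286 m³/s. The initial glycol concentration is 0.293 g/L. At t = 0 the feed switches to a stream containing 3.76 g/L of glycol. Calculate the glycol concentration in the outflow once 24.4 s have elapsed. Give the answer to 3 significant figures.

Species balance on the tank: V dC/dt = Q(C_in − C).
So dC/dt = (C_in − C)/τ with τ = V/Q = 10.0/0.286 = 34.965 s.
Integrating: C(t) = C_in + (C₀ − C_in) e^(−t/τ).
C(24.4) = 3.76 + (0.293 − 3.76)·e^(−24.4/34.965) = 3.76 + (-3.4670)·0.49766 = 2.0346 g/L.

2.03 g/L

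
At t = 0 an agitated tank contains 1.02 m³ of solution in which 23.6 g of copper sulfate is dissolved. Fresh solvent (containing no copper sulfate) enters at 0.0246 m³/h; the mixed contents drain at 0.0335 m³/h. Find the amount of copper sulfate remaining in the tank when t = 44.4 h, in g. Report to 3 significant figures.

Let m(t) be the amount of copper sulfate. Volume: V(t) = V₀ + (Q_in − Q_out) t = 1.02 − 0.0089000 t; V(44.4) = 0.62484 m³.
No copper sulfate enters, so dm/dt = −Q_out · (m/V).
dm/m = −Q_out dt/(V₀ − 0.0089000 t); integrating gives ln(m/m₀) = −(Q_out/(Q_in−Q_out)) ln(V/V₀).
m = m₀ (V₀/V)^(Q_out/(Q_in−Q_out)) = 23.6 × (1.02/0.62484)^(-3.7640) = 3.7308 g.

3.73 g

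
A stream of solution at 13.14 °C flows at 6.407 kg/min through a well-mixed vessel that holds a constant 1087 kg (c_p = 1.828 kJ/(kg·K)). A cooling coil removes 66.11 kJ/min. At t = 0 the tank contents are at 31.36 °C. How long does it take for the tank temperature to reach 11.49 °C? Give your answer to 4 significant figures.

303.3 min

M c_p dT/dt = ṁ c_p (T_in − T) − Q̇.
τ = M/ṁ = 169.658 min; T_ss = T_in − Q̇/(ṁ c_p) = 7.49536 °C.
T(t) = T_ss + (T₀ − T_ss) e^(−t/τ). Set T = 11.49:
e^(−t/τ) = (11.49 − 7.49536)/(31.36 − 7.49536) = 0.167387
t = −169.658 · ln(0.167387) = 303.255 min.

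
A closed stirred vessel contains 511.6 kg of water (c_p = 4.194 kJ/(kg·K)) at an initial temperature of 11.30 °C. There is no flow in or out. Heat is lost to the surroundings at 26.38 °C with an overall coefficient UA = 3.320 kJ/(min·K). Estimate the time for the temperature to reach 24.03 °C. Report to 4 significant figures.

1201 min

M c_p dT/dt = −UA(T − T_amb).
τ = M c_p/UA = 646.280 min; T_ss = T_amb = 26.3800 °C.
T(t) = T_ss + (T₀ − T_ss)e^(−t/τ); set T = 24.03:
t = −τ ln[(T − T_ss)/(T₀ − T_ss)] = −646.280 · ln(0.155836) = 1201.41 min.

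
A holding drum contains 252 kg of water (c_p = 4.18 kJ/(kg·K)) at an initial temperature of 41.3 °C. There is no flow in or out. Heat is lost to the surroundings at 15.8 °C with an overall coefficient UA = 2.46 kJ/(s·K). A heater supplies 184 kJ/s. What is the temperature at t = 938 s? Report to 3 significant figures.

85.1 °C

Unsteady energy balance on the tank contents: M c_p dT/dt = −UA(T − T_amb) + Q̇.
dT/dt = (T_ss − T)/τ with T_ss = T_amb + Q̇/UA = 15.8 + 184/2.46 = 90.597 °C, τ = M c_p/UA = 252·4.18/2.46 = 428.20 s.
T approaches T_ss exponentially: T(t) = T_ss + (T₀ − T_ss) e^(−t/τ).
T(938) = 90.597 + (-49.297)·0.11185 = 85.083 °C.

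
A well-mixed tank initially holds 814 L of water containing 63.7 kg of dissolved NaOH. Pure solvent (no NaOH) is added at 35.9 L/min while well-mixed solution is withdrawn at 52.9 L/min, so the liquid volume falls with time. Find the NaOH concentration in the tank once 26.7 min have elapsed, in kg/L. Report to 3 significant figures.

Total volume: dV/dt = Q_in − Q_out = -17.000 L/min, so V(t) = 814 − 17.000 t and V(26.7) = 360.10 L.
No NaOH enters, so dm/dt = −Q_out · (m/V).
Separate: dm/m = −Q_out dt/V(t) ⇒ ln(m/m₀) = −(Q_out/(Q_in−Q_out)) ln(V/V₀).
m = m₀ (V₀/V)^(Q_out/(Q_in−Q_out)) = 63.7 × (814/360.10)^(-3.1118) = 5.0344 kg.
C = m/V = 5.0344/360.10 = 0.013981 kg/L.

0.0140 kg/L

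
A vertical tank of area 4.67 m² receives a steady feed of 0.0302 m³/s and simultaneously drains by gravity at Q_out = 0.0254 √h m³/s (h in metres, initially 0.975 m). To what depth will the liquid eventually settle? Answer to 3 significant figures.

Level balance: A dh/dt = 0.0302 − 0.0254 √h. Setting dh/dt = 0:
Q_in = 0.0254 √h_ss ⇒ √h_ss = 0.0302/0.0254 = 1.1890.
h_ss = 1.1890² = 1.4137 m. (Since h₀ = 0.975 m < h_ss, the level will rise toward this value.)

1.41 m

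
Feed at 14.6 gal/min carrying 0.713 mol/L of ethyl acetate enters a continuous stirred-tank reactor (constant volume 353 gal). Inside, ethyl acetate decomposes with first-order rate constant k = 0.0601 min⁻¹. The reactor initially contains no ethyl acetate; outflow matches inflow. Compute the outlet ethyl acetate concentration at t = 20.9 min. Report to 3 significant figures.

V dC/dt = Q(C_in − C) − k V C.
This is linear with rate a = Q/V + k = 0.10146 min⁻¹.
C_ss = Q C_in/(Q + kV) = 0.29065 mol/L; C(t) = C_ss + (C₀ − C_ss) e^(−a t).
C(20.9) = 0.29065 + (-0.29065)·e^(−0.10146·20.9) = 0.29065 + (-0.29065)·0.11997 = 0.25578 mol/L.

0.256 mol/L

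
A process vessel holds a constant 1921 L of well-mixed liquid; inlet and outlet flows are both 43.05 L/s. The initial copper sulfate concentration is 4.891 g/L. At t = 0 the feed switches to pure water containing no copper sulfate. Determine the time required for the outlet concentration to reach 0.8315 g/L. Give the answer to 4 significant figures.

79.07 s

Mass balance on the solute (V constant): V dC/dt = Q(C_in − C), so τ = V/Q = 44.6225 s.
C(t) = C_in + (C₀ − C_in) e^(−t/τ). Set C = 0.8315 and solve for t:
e^(−t/τ) = (C − C_in)/(C₀ − C_in) = (0.8315 − 0)/(4.891 − 0) = 0.170006
t = −τ ln(…) = 44.6225 × 1.77192 = 79.0676 s.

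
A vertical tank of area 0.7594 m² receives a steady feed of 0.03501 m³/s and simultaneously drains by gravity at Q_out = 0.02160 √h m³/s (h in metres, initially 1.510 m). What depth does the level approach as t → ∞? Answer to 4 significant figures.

2.627 m

Level balance: A dh/dt = 0.03501 − 0.02160 √h. Setting dh/dt = 0:
Q_in = 0.02160 √h_ss ⇒ √h_ss = 0.03501/0.02160 = 1.62083.
h_ss = 1.62083² = 2.62710 m. (Since h₀ = 1.510 m < h_ss, the level will rise toward this value.)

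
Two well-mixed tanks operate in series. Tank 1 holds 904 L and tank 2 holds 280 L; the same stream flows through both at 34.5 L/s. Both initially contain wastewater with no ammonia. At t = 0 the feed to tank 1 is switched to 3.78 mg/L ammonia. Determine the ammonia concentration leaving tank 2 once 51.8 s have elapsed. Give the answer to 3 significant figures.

Species balance on tank i: dCᵢ/dt = (Cᵢ₋₁ − Cᵢ)/τᵢ with τᵢ = Vᵢ/Q.
τ₁ = 904/34.5 = 26.203 s; τ₂ = 280/34.5 = 8.1159 s.
Solving the cascade with C₁(0)=C₂(0)=0 gives C₂(t) = C_in[1 − (τ₁ e^(−t/τ₁) − τ₂ e^(−t/τ₂))/(τ₁ − τ₂)].
At t = 51.8: e^(−t/τ₁) = 0.13850, e^(−t/τ₂) = 0.0016909.
C₂ = 3.78·[1 − (26.203·0.13850 − 8.1159·0.0016909)/(18.087)] = 3.78·0.80011 = 3.0244 mg/L.

3.02 mg/L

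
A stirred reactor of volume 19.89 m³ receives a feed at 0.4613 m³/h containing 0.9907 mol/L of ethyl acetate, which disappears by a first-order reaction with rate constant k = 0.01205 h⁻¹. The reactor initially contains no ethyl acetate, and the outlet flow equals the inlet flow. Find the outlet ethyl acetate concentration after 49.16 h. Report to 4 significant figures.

Accumulation = in − out − consumed: V dC/dt = Q C_in − Q C − k V C.
This is linear with rate a = Q/V + k = 0.0352426 h⁻¹.
C_ss = Q C_in/(Q + kV) = 0.651964 mol/L; C(t) = C_ss + (C₀ − C_ss) e^(−a t).
C(49.16) = 0.651964 + (-0.651964)·e^(−0.0352426·49.16) = 0.651964 + (-0.651964)·0.176837 = 0.536672 mol/L.

0.5367 mol/L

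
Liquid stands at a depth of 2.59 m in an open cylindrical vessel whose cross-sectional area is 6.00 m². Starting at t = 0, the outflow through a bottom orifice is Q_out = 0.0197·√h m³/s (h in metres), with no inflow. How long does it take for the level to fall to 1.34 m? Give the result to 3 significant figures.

275 s

Unsteady balance on liquid volume: A dh/dt = −0.0197 √h.
Separate and integrate: 2(√h − √h₀) = −(0.0197/A) t.
t = 2A(√h₀ − √h)/0.0197 = 2·6.00·(√2.59 − √1.34)/0.0197
  = 12.000 × (1.6093 − 1.1576) / 0.0197 = 275.19 s.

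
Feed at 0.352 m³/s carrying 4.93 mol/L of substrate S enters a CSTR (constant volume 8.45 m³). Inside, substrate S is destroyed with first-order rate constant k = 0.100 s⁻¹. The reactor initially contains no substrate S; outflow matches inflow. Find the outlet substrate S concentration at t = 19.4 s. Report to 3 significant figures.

Species balance: V dC/dt = Q C_in − Q C − k V C.
dC/dt = (Q/V) C_in − (Q/V + k) C; effective rate a = Q/V + k = 0.041657 + 0.100 = 0.14166 s⁻¹.
C_ss = Q C_in/(Q + kV) = 1.4498 mol/L; C(t) = C_ss + (C₀ − C_ss) e^(−a t).
C(19.4) = 1.4498 + (-1.4498)·e^(−0.14166·19.4) = 1.4498 + (-1.4498)·0.064047 = 1.3569 mol/L.

1.36 mol/L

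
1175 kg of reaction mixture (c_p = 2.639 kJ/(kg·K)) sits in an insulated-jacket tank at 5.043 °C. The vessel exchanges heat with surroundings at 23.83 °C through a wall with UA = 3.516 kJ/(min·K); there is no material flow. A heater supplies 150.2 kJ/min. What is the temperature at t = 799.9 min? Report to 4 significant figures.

41.72 °C

Unsteady energy balance on the tank contents: M c_p dT/dt = −UA(T − T_amb) + Q̇.
dT/dt = (T_ss − T)/τ with T_ss = T_amb + Q̇/UA = 23.83 + 150.2/3.516 = 66.5490 °C, τ = M c_p/UA = 1175·2.639/3.516 = 881.918 min.
T approaches T_ss exponentially: T(t) = T_ss + (T₀ − T_ss) e^(−t/τ).
T(799.9) = 66.5490 + (-61.5060)·0.403734 = 41.7170 °C.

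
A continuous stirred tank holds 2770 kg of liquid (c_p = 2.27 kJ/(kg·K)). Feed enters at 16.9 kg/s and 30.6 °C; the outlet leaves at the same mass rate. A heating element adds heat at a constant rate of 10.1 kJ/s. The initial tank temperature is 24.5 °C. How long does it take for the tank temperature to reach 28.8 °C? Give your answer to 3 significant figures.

185 s

Unsteady energy balance on the tank contents: M c_p dT/dt = ṁ c_p (T_in − T) + 10.1.
τ = M/ṁ = 163.91 s; T_ss = T_in + Q̇/(ṁ c_p) = 30.863 °C.
T(t) = T_ss + (T₀ − T_ss) e^(−t/τ). Set T = 28.8:
e^(−t/τ) = (28.8 − 30.863)/(24.5 − 30.863) = 0.32425
t = −163.91 · ln(0.32425) = 184.60 s.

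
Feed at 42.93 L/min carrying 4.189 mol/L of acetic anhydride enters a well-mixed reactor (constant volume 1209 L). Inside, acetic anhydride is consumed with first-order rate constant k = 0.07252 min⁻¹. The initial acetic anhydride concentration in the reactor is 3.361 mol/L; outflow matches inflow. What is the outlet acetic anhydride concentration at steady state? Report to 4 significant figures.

V dC/dt = Q(C_in − C) − k V C.
At steady state: 0 = Q C_in − (Q + kV) C_ss, so C_ss = Q C_in/(Q + kV).
C_ss = 42.93·4.189/(42.93 + 0.07252·1209) = 179.834/130.607 = 1.37691 mol/L.

1.377 mol/L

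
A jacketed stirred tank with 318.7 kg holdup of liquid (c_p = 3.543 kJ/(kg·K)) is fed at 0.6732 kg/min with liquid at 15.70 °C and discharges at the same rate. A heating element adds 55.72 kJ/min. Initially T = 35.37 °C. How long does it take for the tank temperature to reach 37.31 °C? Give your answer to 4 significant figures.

First-law balance (no shaft work): M c_p dT/dt = ṁ c_p (T_in − T) + 55.72.
τ = M/ṁ = 473.411 min; T_ss = T_in + Q̇/(ṁ c_p) = 39.0612 °C.
T(t) = T_ss + (T₀ − T_ss) e^(−t/τ). Set T = 37.31:
e^(−t/τ) = (37.31 − 39.0612)/(35.37 − 39.0612) = 0.474431
t = −473.411 · ln(0.474431) = 352.993 min.

353.0 min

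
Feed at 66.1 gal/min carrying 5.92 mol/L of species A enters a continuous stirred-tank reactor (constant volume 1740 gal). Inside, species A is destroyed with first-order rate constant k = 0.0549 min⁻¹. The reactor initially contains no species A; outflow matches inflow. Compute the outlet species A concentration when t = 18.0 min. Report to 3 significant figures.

1.97 mol/L

Accumulation = in − out − consumed: V dC/dt = Q C_in − Q C − k V C.
This is linear with rate a = Q/V + k = 0.092889 min⁻¹.
C_ss = Q C_in/(Q + kV) = 2.4211 mol/L; C(t) = C_ss + (C₀ − C_ss) e^(−a t).
C(18.0) = 2.4211 + (-2.4211)·e^(−0.092889·18.0) = 2.4211 + (-2.4211)·0.18787 = 1.9662 mol/L.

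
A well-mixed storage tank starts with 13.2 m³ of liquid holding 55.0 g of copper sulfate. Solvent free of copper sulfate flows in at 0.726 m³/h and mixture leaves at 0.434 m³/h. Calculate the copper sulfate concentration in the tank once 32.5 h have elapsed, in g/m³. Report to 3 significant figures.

Total volume: dV/dt = Q_in − Q_out = 0.29200 m³/h, so V(t) = 13.2 + 0.29200 t and V(32.5) = 22.690 m³.
Solute balance: dm/dt = 0 − Q_out C = −Q_out m/V(t).
Separate: dm/m = −Q_out dt/V(t) ⇒ ln(m/m₀) = −(Q_out/(Q_in−Q_out)) ln(V/V₀).
m = m₀ (V₀/V)^(Q_out/(Q_in−Q_out)) = 55.0 × (13.2/22.690)^(1.4863) = 24.586 g.
C = m/V = 24.586/22.690 = 1.0836 g/m³.

1.08 g/m³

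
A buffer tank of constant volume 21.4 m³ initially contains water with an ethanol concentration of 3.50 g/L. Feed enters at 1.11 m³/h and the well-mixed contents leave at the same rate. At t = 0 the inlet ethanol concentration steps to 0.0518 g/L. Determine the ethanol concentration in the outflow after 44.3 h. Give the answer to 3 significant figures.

Species balance on the tank: V dC/dt = Q(C_in − C).
So dC/dt = (C_in − C)/τ with τ = V/Q = 21.4/1.11 = 19.279 h.
C approaches C_in exponentially: C(t) = C_in + (C₀ − C_in) e^(−t/τ).
C(44.3) = 0.0518 + (3.50 − 0.0518)·e^(−44.3/19.279) = 0.0518 + (3.4482)·0.10048 = 0.39827 g/L.

0.398 g/L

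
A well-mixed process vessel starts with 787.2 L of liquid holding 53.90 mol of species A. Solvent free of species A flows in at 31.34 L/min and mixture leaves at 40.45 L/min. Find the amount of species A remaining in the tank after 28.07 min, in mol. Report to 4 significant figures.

9.421 mol

Let m(t) be the amount of species A. Volume: V(t) = V₀ + (Q_in − Q_out) t = 787.2 − 9.11000 t; V(28.07) = 531.482 L.
No species A enters, so dm/dt = −Q_out · (m/V).
dm/m = −Q_out dt/(V₀ − 9.11000 t); integrating gives ln(m/m₀) = −(Q_out/(Q_in−Q_out)) ln(V/V₀).
m = m₀ (V₀/V)^(Q_out/(Q_in−Q_out)) = 53.90 × (787.2/531.482)^(-4.44018) = 9.42131 mol.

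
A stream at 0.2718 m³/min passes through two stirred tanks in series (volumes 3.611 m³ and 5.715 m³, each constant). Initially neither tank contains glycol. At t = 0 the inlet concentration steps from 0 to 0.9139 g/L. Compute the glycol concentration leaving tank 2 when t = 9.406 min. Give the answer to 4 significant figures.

Time constants: τᵢ = Vᵢ/Q for each well-mixed tank.
τ₁ = 3.611/0.2718 = 13.2855 min; τ₂ = 5.715/0.2718 = 21.0265 min.
Tank 1: C₁ = C_in(1 − e^(−t/τ₁)). Tank 2 (τ₁ ≠ τ₂): C₂ = C_in[1 − (τ₁ e^(−t/τ₁) − τ₂ e^(−t/τ₂))/(τ₁ − τ₂)].
At t = 9.406: e^(−t/τ₁) = 0.492634, e^(−t/τ₂) = 0.639326.
C₂ = 0.9139·[1 − (13.2855·0.492634 − 21.0265·0.639326)/(-7.74099)] = 0.9139·0.108912 = 0.0995345 g/L.

0.09953 g/L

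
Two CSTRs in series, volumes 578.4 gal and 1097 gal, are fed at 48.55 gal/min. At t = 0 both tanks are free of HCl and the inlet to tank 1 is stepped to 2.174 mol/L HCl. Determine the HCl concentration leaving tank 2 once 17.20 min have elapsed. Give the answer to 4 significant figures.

Species balance on tank i: dCᵢ/dt = (Cᵢ₋₁ − Cᵢ)/τᵢ with τᵢ = Vᵢ/Q.
τ₁ = 578.4/48.55 = 11.9135 min; τ₂ = 1097/48.55 = 22.5953 min.
Tank 1: C₁ = C_in(1 − e^(−t/τ₁)). Tank 2 (τ₁ ≠ τ₂): C₂ = C_in[1 − (τ₁ e^(−t/τ₁) − τ₂ e^(−t/τ₂))/(τ₁ − τ₂)].
At t = 17.20: e^(−t/τ₁) = 0.236043, e^(−t/τ₂) = 0.467096.
C₂ = 2.174·[1 − (11.9135·0.236043 − 22.5953·0.467096)/(-10.6818)] = 2.174·0.275209 = 0.598305 mol/L.

0.5983 mol/L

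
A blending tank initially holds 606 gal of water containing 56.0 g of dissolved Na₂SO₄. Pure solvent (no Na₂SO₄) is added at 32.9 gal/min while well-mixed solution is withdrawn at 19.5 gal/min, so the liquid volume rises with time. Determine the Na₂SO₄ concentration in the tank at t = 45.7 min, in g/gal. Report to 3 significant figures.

0.0166 g/gal

Total volume: dV/dt = Q_in − Q_out = 13.400 gal/min, so V(t) = 606 + 13.400 t and V(45.7) = 1218.4 gal.
Solute balance: dm/dt = 0 − Q_out C = −Q_out m/V(t).
Separate: dm/m = −Q_out dt/V(t) ⇒ ln(m/m₀) = −(Q_out/(Q_in−Q_out)) ln(V/V₀).
m = m₀ (V₀/V)^(Q_out/(Q_in−Q_out)) = 56.0 × (606/1218.4)^(1.4552) = 20.268 g.
C = m/V = 20.268/1218.4 = 0.016635 g/gal.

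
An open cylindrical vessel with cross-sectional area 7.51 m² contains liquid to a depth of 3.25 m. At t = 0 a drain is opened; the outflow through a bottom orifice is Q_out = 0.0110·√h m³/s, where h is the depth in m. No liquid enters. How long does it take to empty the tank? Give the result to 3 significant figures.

2460 s

A dh/dt = −Q_out = −0.0110 √h.
This is separable: 2 d(√h)/dt = −0.0110/A, so √h = √h₀ − (0.0110/(2A)) t.
Set h = 0: 2√h₀ = (0.0110/A) t_empty ⇒ t_empty = 2A√h₀/0.0110.
t_empty = 2·7.51·√3.25/0.0110 = 15.020·1.8028/0.0110 = 2461.6 s.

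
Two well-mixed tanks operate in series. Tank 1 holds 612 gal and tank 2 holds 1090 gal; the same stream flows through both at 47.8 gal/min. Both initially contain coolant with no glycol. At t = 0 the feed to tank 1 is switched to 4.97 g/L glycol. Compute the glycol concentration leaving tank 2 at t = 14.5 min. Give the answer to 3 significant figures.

Species balance on tank i: dCᵢ/dt = (Cᵢ₋₁ − Cᵢ)/τᵢ with τᵢ = Vᵢ/Q.
τ₁ = 612/47.8 = 12.803 min; τ₂ = 1090/47.8 = 22.803 min.
Tank 1: C₁ = C_in(1 − e^(−t/τ₁)). Tank 2 (τ₁ ≠ τ₂): C₂ = C_in[1 − (τ₁ e^(−t/τ₁) − τ₂ e^(−t/τ₂))/(τ₁ − τ₂)].
At t = 14.5: e^(−t/τ₁) = 0.32222, e^(−t/τ₂) = 0.52947.
C₂ = 4.97·[1 − (12.803·0.32222 − 22.803·0.52947)/(-10.000)] = 4.97·0.20517 = 1.0197 g/L.

1.02 g/L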